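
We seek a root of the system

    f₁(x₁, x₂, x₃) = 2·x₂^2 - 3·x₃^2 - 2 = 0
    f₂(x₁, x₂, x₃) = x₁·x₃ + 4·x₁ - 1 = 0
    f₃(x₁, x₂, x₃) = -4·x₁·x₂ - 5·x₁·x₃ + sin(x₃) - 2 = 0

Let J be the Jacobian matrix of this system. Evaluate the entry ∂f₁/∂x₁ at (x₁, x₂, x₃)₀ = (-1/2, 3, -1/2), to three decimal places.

0.000

∂f₁/∂x₁ = 0.
At (-1/2, 3, -1/2) this is 0.000.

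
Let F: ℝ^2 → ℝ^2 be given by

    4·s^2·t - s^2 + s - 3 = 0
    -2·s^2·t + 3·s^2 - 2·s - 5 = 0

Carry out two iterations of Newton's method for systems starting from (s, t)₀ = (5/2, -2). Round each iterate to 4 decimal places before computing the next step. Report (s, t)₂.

(1.9416, 0.2571)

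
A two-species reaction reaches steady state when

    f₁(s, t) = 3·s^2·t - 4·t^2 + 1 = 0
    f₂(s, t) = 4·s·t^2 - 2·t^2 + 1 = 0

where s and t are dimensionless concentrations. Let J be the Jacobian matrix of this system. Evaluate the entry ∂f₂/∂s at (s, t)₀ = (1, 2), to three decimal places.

∂f₂/∂s = 4·t^2.
At (1, 2) this is 16.000.

16.000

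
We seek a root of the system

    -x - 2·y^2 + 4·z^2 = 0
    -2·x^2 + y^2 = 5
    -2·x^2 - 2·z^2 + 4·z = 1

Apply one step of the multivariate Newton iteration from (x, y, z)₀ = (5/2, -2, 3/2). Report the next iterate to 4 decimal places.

(1.2593, -2.2731, 1.7037)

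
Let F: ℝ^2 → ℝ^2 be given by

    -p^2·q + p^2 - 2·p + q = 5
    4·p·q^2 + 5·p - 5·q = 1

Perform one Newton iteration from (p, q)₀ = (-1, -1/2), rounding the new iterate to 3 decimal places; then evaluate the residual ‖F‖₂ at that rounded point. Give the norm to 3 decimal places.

277.741

At (-1, -1/2): F = (-2.000, -4.500).
Jacobian J = [[-2·p·q + 2·p - 2, -p^2 + 1], [4·q^2 + 5, 8·p·q - 5]].
At the point, J = [[-5.000, 0.000], [6.000, -1.000]] (det J = 5.000).
Solving J·Δ = −F gives Δ = (-0.400, -6.900).
Then the next iterate is (p, q)₁ = (-1.400, -7.400).
Re-evaluating at (-1.400, -7.400): F = (6.864, -277.656), so ‖F‖₂ = 277.741.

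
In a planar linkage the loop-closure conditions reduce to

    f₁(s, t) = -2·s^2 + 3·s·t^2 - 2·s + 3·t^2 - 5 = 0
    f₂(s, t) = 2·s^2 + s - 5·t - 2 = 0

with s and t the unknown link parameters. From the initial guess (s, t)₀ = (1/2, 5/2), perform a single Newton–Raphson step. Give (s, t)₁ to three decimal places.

At (1/2, 5/2): F = (21.625, -13.500).
Jacobian J = [[-4·s + 3·t^2 - 2, 6·s·t + 6·t], [4·s + 1, -5]].
At the point, J = [[14.750, 22.500], [3.000, -5.000]] (det J = -141.250).
Solving J·Δ = −F gives Δ = (1.385, -1.869).
Then the next iterate is (s, t)₁ = (1.885, 0.631).

(1.885, 0.631)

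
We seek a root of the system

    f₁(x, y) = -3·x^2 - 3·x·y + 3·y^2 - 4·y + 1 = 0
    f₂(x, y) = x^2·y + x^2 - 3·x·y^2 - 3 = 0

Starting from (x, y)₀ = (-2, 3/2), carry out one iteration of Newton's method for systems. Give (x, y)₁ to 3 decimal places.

At (-2, 3/2): F = (-1.250, 20.500).
Jacobian J = [[-6·x - 3·y, -3·x + 6·y - 4], [2·x·y + 2·x - 3·y^2, x^2 - 6·x·y]].
At the point, J = [[7.500, 11.000], [-16.750, 22.000]] (det J = 349.250).
Solving J·Δ = −F gives Δ = (0.724, -0.380).
Then the next iterate is (x, y)₁ = (-1.276, 1.120).

(-1.276, 1.120)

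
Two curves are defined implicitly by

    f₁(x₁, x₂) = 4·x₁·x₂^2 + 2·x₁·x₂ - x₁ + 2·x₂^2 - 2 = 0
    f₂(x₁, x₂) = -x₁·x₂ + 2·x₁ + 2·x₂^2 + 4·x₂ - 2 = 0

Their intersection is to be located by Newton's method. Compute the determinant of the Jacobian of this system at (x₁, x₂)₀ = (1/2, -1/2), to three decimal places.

J = [[4·x₂^2 + 2·x₂ - 1, 8·x₁·x₂ + 2·x₁ + 4·x₂], [-x₂ + 2, -x₁ + 4·x₂ + 4]].
At the point, J = [[-1.000, -3.000], [2.500, 1.500]].
det J = 6.000.

6.000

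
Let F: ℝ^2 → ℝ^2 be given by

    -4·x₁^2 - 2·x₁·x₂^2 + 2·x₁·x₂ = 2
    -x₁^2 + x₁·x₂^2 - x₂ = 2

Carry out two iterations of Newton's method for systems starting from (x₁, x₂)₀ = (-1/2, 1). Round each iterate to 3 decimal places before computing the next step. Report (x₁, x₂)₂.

(-0.606, -1.342)

At (-1/2, 1): F = (-3.000, -3.750).
Jacobian J = [[-8·x₁ - 2·x₂^2 + 2·x₂, -4·x₁·x₂ + 2·x₁], [-2·x₁ + x₂^2, 2·x₁·x₂ - 1]].
At the point, J = [[4.000, 1.000], [2.000, -2.000]] (det J = -10.000).
Solving J·Δ = −F gives Δ = (0.975, -0.900).
Then the next iterate is (x₁, x₂)₁ = (0.475, 0.100).
Round to (0.475, 0.100) and repeat: F = (-2.817, -2.32088), J = [[-3.620, 0.760], [-0.940, -0.905]].
Δ = (-1.081, -1.442), so (x₁, x₂)₂ = (-0.606, -1.342).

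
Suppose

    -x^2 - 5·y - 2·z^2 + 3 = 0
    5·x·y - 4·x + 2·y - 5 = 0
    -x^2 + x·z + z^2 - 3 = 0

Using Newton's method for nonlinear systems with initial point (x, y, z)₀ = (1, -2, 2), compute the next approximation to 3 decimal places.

(0.231, -0.252, 1.600)

At (1, -2, 2): F = (4.000, -23.000, 2.000).
Jacobian J = [[-2·x, -5, -4·z], [5·y - 4, 5·x + 2, 0], [-2·x + z, 0, x + 2·z]].
At the point, J = [[-2.000, -5.000, -8.000], [-14.000, 7.000, 0.000], [0.000, 0.000, 5.000]] (det J = -420.000).
Solving J·Δ = −F gives Δ = (-0.769, 1.748, -0.400).
Then the next iterate is (x, y, z)₁ = (0.231, -0.252, 1.600).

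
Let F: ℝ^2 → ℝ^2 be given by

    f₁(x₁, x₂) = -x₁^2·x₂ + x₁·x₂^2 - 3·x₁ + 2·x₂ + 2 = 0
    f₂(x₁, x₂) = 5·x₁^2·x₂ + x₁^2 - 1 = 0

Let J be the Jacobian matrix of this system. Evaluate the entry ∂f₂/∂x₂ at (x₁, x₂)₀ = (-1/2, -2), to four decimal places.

∂f₂/∂x₂ = 5·x₁^2.
At (-1/2, -2) this is 1.2500.

1.2500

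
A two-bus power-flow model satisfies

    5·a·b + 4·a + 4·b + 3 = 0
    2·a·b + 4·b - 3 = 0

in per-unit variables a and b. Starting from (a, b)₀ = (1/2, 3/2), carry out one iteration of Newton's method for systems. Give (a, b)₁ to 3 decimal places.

(-0.671, 1.303)

At (1/2, 3/2): F = (14.750, 4.500).
Jacobian J = [[5·b + 4, 5·a + 4], [2·b, 2·a + 4]].
At the point, J = [[11.500, 6.500], [3.000, 5.000]] (det J = 38.000).
Solving J·Δ = −F gives Δ = (-1.171, -0.197).
Then the next iterate is (a, b)₁ = (-0.671, 1.303).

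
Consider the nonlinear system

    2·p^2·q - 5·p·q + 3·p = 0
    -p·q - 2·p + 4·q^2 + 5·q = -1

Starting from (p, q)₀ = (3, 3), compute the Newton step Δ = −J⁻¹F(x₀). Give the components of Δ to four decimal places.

(-0.5587, -1.5305)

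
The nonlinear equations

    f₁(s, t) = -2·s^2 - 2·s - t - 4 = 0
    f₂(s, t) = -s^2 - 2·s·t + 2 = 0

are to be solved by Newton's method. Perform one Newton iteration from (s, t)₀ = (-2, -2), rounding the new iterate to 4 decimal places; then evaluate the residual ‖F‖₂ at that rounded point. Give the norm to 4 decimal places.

At (-2, -2): F = (-6.0000, -10.0000).
Jacobian J = [[-4·s - 2, -1], [-2·s - 2·t, -2·s]].
At the point, J = [[6.0000, -1.0000], [8.0000, 4.0000]] (det J = 32.0000).
Solving J·Δ = −F gives Δ = (1.0625, 0.3750).
Then the next iterate is (s, t)₁ = (-0.9375, -1.6250).
Re-evaluating at (-0.9375, -1.6250): F = (-2.257812, -1.925781), so ‖F‖₂ = 2.9675.

2.9675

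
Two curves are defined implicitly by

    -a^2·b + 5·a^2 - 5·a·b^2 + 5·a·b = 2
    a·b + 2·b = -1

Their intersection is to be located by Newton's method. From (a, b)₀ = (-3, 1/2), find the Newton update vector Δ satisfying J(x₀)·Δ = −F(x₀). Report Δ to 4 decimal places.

At (-3, 1/2): F = (34.7500, 0.5000).
Jacobian J = [[-2·a·b + 10·a - 5·b^2 + 5·b, -a^2 - 10·a·b + 5·a], [b, a + 2]].
At the point, J = [[-25.7500, -9.0000], [0.5000, -1.0000]] (det J = 30.2500).
Solving J·Δ = −F gives Δ = (1.0000, 1.0000).

(1.0000, 1.0000)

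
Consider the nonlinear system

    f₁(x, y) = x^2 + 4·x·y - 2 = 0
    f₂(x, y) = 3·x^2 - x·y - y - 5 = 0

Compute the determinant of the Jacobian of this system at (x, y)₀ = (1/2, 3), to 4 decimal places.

-19.5000

J = [[2·x + 4·y, 4·x], [6·x - y, -x - 1]].
At the point, J = [[13.0000, 2.0000], [0.0000, -1.5000]].
det J = -19.5000.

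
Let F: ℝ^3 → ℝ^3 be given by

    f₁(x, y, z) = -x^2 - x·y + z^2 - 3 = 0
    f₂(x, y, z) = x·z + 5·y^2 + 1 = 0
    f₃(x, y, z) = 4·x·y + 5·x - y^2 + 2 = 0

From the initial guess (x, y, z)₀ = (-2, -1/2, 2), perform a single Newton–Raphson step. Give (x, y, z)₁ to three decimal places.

At (-2, -1/2, 2): F = (-4.000, -1.750, -4.250).
Jacobian J = [[-2·x - y, -x, 2·z], [z, 10·y, x], [4·y + 5, 4·x - 2·y, 0]].
At the point, J = [[4.500, 2.000, 4.000], [2.000, -5.000, -2.000], [3.000, -7.000, 0.000]] (det J = -71.000).
Solving J·Δ = −F gives Δ = (0.521, -0.384, 0.606).
Then the next iterate is (x, y, z)₁ = (-1.479, -0.884, 2.606).

(-1.479, -0.884, 2.606)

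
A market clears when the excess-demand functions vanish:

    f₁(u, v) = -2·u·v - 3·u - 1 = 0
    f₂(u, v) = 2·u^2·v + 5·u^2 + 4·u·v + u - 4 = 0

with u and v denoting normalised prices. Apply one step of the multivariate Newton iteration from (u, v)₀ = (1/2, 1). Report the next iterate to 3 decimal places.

(-16.500, 82.500)

At (1/2, 1): F = (-3.500, 0.250).
Jacobian J = [[-2·v - 3, -2·u], [4·u·v + 10·u + 4·v + 1, 2·u^2 + 4·u]].
At the point, J = [[-5.000, -1.000], [12.000, 2.500]] (det J = -0.500).
Solving J·Δ = −F gives Δ = (-17.000, 81.500).
Then the next iterate is (u, v)₁ = (-16.500, 82.500).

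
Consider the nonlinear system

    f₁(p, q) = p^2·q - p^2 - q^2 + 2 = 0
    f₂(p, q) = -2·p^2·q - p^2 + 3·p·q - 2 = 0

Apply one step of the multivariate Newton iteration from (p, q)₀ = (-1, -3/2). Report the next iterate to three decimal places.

At (-1, -3/2): F = (-2.750, 4.500).
Jacobian J = [[2·p·q - 2·p, p^2 - 2·q], [-4·p·q - 2·p + 3·q, -2·p^2 + 3·p]].
At the point, J = [[5.000, 4.000], [-8.500, -5.000]] (det J = 9.000).
Solving J·Δ = −F gives Δ = (0.472, 0.097).
Then the next iterate is (p, q)₁ = (-0.528, -1.403).

(-0.528, -1.403)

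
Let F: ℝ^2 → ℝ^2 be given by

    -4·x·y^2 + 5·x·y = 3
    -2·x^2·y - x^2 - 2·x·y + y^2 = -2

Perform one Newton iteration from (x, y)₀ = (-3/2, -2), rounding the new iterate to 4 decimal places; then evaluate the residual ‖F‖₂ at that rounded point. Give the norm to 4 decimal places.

7.7428

At (-3/2, -2): F = (36.0000, 6.7500).
Jacobian J = [[-4·y^2 + 5·y, -8·x·y + 5·x], [-4·x·y - 2·x - 2·y, -2·x^2 - 2·x + 2·y]].
At the point, J = [[-26.0000, -31.5000], [-5.0000, -5.5000]] (det J = -14.5000).
Solving J·Δ = −F gives Δ = (1.0086, 0.3103).
Then the next iterate is (x, y)₁ = (-0.4914, -1.6897).
Re-evaluating at (-0.4914, -1.6897): F = (6.763550, 3.769012), so ‖F‖₂ = 7.7428.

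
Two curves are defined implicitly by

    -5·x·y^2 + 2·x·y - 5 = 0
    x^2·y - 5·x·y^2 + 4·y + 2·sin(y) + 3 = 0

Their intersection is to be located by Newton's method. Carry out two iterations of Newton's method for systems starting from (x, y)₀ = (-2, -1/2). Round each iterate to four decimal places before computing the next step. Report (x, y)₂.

(-2.5264, -0.4589)

At (-2, -1/2): F = (-0.5000, 0.541149).
Jacobian J = [[-5·y^2 + 2·y, -10·x·y + 2·x], [2·x·y - 5·y^2, x^2 - 10·x·y + 2·cos(y) + 4]].
At the point, J = [[-2.2500, -14.0000], [0.7500, -0.244835]] (det J = 11.050878).
Solving J·Δ = −F gives Δ = (-0.6966, 0.0762).
Then the next iterate is (x, y)₁ = (-2.6966, -0.4238).
Round to (-2.6966, -0.4238) and repeat: F = (-0.292728, -0.177747), J = [[-1.745632, -16.821391], [1.387606, 1.666526]].
Δ = (0.1702, -0.0351), so (x, y)₂ = (-2.5264, -0.4589).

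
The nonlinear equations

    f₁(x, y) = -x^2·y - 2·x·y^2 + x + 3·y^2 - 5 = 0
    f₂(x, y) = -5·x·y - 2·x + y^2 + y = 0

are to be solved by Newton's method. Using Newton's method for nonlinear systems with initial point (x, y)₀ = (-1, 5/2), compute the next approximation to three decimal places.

(0.113, 1.854)

At (-1, 5/2): F = (22.750, 23.250).
Jacobian J = [[-2·x·y - 2·y^2 + 1, -x^2 - 4·x·y + 6·y], [-5·y - 2, -5·x + 2·y + 1]].
At the point, J = [[-6.500, 24.000], [-14.500, 11.000]] (det J = 276.500).
Solving J·Δ = −F gives Δ = (1.113, -0.646).
Then the next iterate is (x, y)₁ = (0.113, 1.854).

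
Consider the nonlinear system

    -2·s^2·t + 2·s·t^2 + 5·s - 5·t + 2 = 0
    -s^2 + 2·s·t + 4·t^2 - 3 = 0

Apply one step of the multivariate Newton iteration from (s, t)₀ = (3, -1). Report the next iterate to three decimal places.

(1.170, -0.679)

At (3, -1): F = (46.000, -14.000).
Jacobian J = [[-4·s·t + 2·t^2 + 5, -2·s^2 + 4·s·t - 5], [-2·s + 2·t, 2·s + 8·t]].
At the point, J = [[19.000, -35.000], [-8.000, -2.000]] (det J = -318.000).
Solving J·Δ = −F gives Δ = (-1.830, 0.321).
Then the next iterate is (s, t)₁ = (1.170, -0.679).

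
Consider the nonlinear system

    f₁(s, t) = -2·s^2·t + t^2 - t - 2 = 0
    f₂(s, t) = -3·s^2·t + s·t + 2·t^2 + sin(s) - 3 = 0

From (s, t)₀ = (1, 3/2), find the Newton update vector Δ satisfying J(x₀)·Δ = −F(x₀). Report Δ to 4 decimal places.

(-0.7083, -1.0678)

At (1, 3/2): F = (-4.2500, -0.658529).
Jacobian J = [[-4·s·t, -2·s^2 + 2·t - 1], [-6·s·t + t + cos(s), -3·s^2 + s + 4·t]].
At the point, J = [[-6.0000, 0.0000], [-6.959698, 4.0000]] (det J = -24.0000).
Solving J·Δ = −F gives Δ = (-0.7083, -1.0678).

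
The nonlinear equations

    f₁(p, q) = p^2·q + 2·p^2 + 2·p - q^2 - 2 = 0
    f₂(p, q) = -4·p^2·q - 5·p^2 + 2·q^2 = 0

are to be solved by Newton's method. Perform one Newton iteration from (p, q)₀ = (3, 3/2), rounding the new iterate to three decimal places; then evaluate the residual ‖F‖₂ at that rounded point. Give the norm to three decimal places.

At (3, 3/2): F = (33.250, -94.500).
Jacobian J = [[2·p·q + 4·p + 2, p^2 - 2·q], [-8·p·q - 10·p, -4·p^2 + 4·q]].
At the point, J = [[23.000, 6.000], [-66.000, -30.000]] (det J = -294.000).
Solving J·Δ = −F gives Δ = (-1.464, 0.071).
Then the next iterate is (p, q)₁ = (1.536, 1.571).
Re-evaluating at (1.536, 1.571): F = (7.02901, -21.68621), so ‖F‖₂ = 22.797.

22.797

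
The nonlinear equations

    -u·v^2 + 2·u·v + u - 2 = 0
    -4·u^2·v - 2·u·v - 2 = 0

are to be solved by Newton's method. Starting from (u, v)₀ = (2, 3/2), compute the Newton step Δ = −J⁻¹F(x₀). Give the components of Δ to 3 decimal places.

(-1.056, -0.174)

At (2, 3/2): F = (1.500, -32.000).
Jacobian J = [[-v^2 + 2·v + 1, -2·u·v + 2·u], [-8·u·v - 2·v, -4·u^2 - 2·u]].
At the point, J = [[1.750, -2.000], [-27.000, -20.000]] (det J = -89.000).
Solving J·Δ = −F gives Δ = (-1.056, -0.174).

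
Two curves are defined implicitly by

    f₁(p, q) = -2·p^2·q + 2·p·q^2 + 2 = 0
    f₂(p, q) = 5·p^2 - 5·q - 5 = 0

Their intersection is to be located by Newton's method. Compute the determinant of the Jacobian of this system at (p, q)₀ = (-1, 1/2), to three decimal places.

-52.500

J = [[-4·p·q + 2·q^2, -2·p^2 + 4·p·q], [10·p, -5]].
At the point, J = [[2.500, -4.000], [-10.000, -5.000]].
det J = -52.500.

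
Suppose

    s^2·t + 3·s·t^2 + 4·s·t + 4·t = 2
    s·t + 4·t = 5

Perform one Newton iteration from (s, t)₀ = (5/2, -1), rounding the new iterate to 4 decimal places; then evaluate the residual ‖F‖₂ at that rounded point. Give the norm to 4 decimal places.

At (5/2, -1): F = (-14.7500, -11.5000).
Jacobian J = [[2·s·t + 3·t^2 + 4·t, s^2 + 6·s·t + 4·s + 4], [t, s + 4]].
At the point, J = [[-6.0000, 5.2500], [-1.0000, 6.5000]] (det J = -33.7500).
Solving J·Δ = −F gives Δ = (-1.0519, 1.6074).
Then the next iterate is (s, t)₁ = (1.4481, 0.6074).
Re-evaluating at (1.4481, 0.6074): F = (6.824381, -1.690824), so ‖F‖₂ = 7.0307.

7.0307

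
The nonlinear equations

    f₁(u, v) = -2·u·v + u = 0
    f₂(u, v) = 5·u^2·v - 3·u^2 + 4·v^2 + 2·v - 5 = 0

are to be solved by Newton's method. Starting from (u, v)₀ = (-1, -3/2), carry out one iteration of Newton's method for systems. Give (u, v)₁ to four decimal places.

(-0.3710, -0.7581)

At (-1, -3/2): F = (-4.0000, -9.5000).
Jacobian J = [[-2·v + 1, -2·u], [10·u·v - 6·u, 5·u^2 + 8·v + 2]].
At the point, J = [[4.0000, 2.0000], [21.0000, -5.0000]] (det J = -62.0000).
Solving J·Δ = −F gives Δ = (0.6290, 0.7419).
Then the next iterate is (u, v)₁ = (-0.3710, -0.7581).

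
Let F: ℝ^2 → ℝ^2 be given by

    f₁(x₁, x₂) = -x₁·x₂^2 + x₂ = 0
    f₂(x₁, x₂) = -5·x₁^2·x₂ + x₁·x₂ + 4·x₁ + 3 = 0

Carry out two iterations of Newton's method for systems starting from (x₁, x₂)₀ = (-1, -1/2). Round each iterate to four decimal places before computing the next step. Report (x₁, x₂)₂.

(-1.0720, 0.0152)

At (-1, -1/2): F = (-0.2500, 2.0000).
Jacobian J = [[-x₂^2, -2·x₁·x₂ + 1], [-10·x₁·x₂ + x₂ + 4, -5·x₁^2 + x₁]].
At the point, J = [[-0.2500, 0.0000], [-1.5000, -6.0000]] (det J = 1.5000).
Solving J·Δ = −F gives Δ = (-1.0000, 0.5833).
Then the next iterate is (x₁, x₂)₁ = (-2.0000, 0.0833).
Round to (-2.0000, 0.0833) and repeat: F = (0.097178, -6.8326), J = [[-0.006939, 1.3332], [5.7493, -22.0000]].
Δ = (0.9280, -0.0681), so (x₁, x₂)₂ = (-1.0720, 0.0152).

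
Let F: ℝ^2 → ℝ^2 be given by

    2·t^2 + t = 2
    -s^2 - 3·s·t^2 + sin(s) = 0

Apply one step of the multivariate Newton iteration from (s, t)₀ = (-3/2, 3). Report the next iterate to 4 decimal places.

(-1.5923, 1.5385)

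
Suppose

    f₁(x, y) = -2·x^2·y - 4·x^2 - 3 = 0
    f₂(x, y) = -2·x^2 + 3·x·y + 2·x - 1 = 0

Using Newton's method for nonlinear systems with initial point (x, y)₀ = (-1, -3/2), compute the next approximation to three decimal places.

(2.667, 0.167)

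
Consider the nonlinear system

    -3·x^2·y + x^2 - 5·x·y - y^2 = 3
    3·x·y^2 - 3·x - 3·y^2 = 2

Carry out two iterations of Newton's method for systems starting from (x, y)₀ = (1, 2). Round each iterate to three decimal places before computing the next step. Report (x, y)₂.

(-0.404, -2.028)

At (1, 2): F = (-22.000, -5.000).
Jacobian J = [[-6·x·y + 2·x - 5·y, -3·x^2 - 5·x - 2·y], [3·y^2 - 3, 6·x·y - 6·y]].
At the point, J = [[-20.000, -12.000], [9.000, 0.000]] (det J = 108.000).
Solving J·Δ = −F gives Δ = (0.556, -2.759).
Then the next iterate is (x, y)₁ = (1.556, -0.759).
Round to (1.556, -0.759) and repeat: F = (10.26300, -5.70710), J = [[13.99302, -13.52541], [-1.27176, -2.53202]].
Δ = (-1.960, -1.269), so (x, y)₂ = (-0.404, -2.028).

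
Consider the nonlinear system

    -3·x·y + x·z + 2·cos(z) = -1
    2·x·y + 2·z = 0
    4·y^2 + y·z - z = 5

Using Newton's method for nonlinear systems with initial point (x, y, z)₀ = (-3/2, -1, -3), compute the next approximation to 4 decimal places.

At (-3/2, -1, -3): F = (-0.979985, -3.0000, 5.0000).
Jacobian J = [[-3·y + z, -3·x, x - 2·sin(z)], [2·y, 2·x, 2], [0, 8·y + z, y - 1]].
At the point, J = [[0.0000, 4.5000, -1.217760], [-2.0000, -3.0000, 2.0000], [0.0000, -11.0000, -2.0000]] (det J = -44.790720).
Solving J·Δ = −F gives Δ = (-1.5158, 0.3594, 0.5233).
Then the next iterate is (x, y, z)₁ = (-3.0158, -0.6406, -2.4767).

(-3.0158, -0.6406, -2.4767)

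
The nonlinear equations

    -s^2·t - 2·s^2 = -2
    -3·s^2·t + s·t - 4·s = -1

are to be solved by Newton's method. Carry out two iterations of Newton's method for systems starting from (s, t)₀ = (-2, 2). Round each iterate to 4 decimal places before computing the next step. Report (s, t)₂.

At (-2, 2): F = (-14.0000, -19.0000).
Jacobian J = [[-2·s·t - 4·s, -s^2], [-6·s·t + t - 4, -3·s^2 + s]].
At the point, J = [[16.0000, -4.0000], [22.0000, -14.0000]] (det J = -136.0000).
Solving J·Δ = −F gives Δ = (0.8824, 0.0294).
Then the next iterate is (s, t)₁ = (-1.1176, 2.0294).
Round to (-1.1176, 2.0294) and repeat: F = (-3.032841, -4.402000), J = [[9.006515, -1.249030], [11.637745, -4.864689]].
Δ = (0.3161, -0.1486), so (s, t)₂ = (-0.8015, 1.8808).

(-0.8015, 1.8808)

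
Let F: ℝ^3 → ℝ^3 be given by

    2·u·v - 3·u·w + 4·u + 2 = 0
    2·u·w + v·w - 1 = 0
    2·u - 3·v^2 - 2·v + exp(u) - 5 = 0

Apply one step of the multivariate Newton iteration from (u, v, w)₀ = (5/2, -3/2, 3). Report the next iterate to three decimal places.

(1.876, -1.441, 1.304)

At (5/2, -3/2, 3): F = (-18.000, 9.500, 8.43249).
Jacobian J = [[2·v - 3·w + 4, 2·u, -3·u], [2·w, w, 2·u + v], [exp(u) + 2, -6·v - 2, 0]].
At the point, J = [[-8.000, 5.000, -7.500], [6.000, 3.000, 3.500], [14.18249, 7.000, 0.000]] (det J = 448.29976).
Solving J·Δ = −F gives Δ = (-0.624, 0.059, -1.696).
Then the next iterate is (u, v, w)₁ = (1.876, -1.441, 1.304).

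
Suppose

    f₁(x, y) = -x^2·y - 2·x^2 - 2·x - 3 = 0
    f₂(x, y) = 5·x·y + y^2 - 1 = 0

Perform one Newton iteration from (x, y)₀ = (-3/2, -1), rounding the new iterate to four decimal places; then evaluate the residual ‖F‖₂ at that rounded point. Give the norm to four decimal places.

4.1209

At (-3/2, -1): F = (-2.2500, 7.5000).
Jacobian J = [[-2·x·y - 4·x - 2, -x^2], [5·y, 5·x + 2·y]].
At the point, J = [[1.0000, -2.2500], [-5.0000, -9.5000]] (det J = -20.7500).
Solving J·Δ = −F gives Δ = (1.8434, -0.1807).
Then the next iterate is (x, y)₁ = (0.3434, -1.1807).
Re-evaluating at (0.3434, -1.1807): F = (-3.783415, -1.633209), so ‖F‖₂ = 4.1209.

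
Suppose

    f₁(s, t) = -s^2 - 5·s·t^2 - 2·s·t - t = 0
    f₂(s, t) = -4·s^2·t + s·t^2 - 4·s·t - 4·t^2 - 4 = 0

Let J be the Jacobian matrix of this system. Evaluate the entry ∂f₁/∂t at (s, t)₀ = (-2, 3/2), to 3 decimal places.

∂f₁/∂t = -10·s·t - 2·s - 1.
At (-2, 3/2) this is 33.000.

33.000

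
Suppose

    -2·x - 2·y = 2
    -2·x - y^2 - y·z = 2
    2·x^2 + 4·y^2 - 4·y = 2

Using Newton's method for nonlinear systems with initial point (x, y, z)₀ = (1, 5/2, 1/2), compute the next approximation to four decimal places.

At (1, 5/2, 1/2): F = (-9.0000, -11.5000, 15.0000).
Jacobian J = [[-2, -2, 0], [-2, -2·y - z, -y], [4·x, 8·y - 4, 0]].
At the point, J = [[-2.0000, -2.0000, 0.0000], [-2.0000, -5.5000, -2.5000], [4.0000, 16.0000, 0.0000]] (det J = -60.0000).
Solving J·Δ = −F gives Δ = (-4.7500, 0.2500, -1.3500).
Then the next iterate is (x, y, z)₁ = (-3.7500, 2.7500, -0.8500).

(-3.7500, 2.7500, -0.8500)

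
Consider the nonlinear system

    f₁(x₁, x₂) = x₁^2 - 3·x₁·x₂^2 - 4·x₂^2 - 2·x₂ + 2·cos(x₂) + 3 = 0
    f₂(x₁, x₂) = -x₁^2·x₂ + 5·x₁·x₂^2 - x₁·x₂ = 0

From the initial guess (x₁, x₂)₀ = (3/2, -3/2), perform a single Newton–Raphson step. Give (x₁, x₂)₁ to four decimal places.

At (3/2, -3/2): F = (-10.733526, 22.5000).
Jacobian J = [[2·x₁ - 3·x₂^2, -6·x₁·x₂ - 8·x₂ - 2·sin(x₂) - 2], [-2·x₁·x₂ + 5·x₂^2 - x₂, -x₁^2 + 10·x₁·x₂ - x₁]].
At the point, J = [[-3.7500, 25.494990], [17.2500, -26.2500]] (det J = -341.351077).
Solving J·Δ = −F gives Δ = (-0.8551, 0.2952).
Then the next iterate is (x₁, x₂)₁ = (0.6449, -1.2048).

(0.6449, -1.2048)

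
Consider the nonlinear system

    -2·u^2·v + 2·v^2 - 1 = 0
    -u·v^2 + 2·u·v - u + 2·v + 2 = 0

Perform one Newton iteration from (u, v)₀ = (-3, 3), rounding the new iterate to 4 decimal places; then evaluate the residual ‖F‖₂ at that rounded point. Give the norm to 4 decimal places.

13.4835

At (-3, 3): F = (-37.0000, 20.0000).
Jacobian J = [[-4·u·v, -2·u^2 + 4·v], [-v^2 + 2·v - 1, -2·u·v + 2·u + 2]].
At the point, J = [[36.0000, -6.0000], [-4.0000, 14.0000]] (det J = 480.0000).
Solving J·Δ = −F gives Δ = (0.8292, -1.1917).
Then the next iterate is (u, v)₁ = (-2.1708, 1.8083).
Re-evaluating at (-2.1708, 1.8083): F = (-11.502869, 7.034890), so ‖F‖₂ = 13.4835.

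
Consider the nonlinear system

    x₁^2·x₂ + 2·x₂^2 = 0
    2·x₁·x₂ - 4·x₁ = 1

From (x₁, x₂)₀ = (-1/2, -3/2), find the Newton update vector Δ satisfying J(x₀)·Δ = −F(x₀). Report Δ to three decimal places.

(0.246, 0.781)

At (-1/2, -3/2): F = (4.125, 2.500).
Jacobian J = [[2·x₁·x₂, x₁^2 + 4·x₂], [2·x₂ - 4, 2·x₁]].
At the point, J = [[1.500, -5.750], [-7.000, -1.000]] (det J = -41.750).
Solving J·Δ = −F gives Δ = (0.246, 0.781).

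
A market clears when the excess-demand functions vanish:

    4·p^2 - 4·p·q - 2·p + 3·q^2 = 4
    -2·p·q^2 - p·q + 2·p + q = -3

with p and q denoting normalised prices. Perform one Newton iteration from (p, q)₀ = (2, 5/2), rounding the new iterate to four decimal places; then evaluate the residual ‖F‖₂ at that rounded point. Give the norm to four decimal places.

4.8439

At (2, 5/2): F = (6.7500, -20.5000).
Jacobian J = [[8·p - 4·q - 2, -4·p + 6·q], [-2·q^2 - q + 2, -4·p·q - p + 1]].
At the point, J = [[4.0000, 7.0000], [-13.0000, -21.0000]] (det J = 7.0000).
Solving J·Δ = −F gives Δ = (-0.2500, -0.8214).
Then the next iterate is (p, q)₁ = (1.7500, 1.6786).
Re-evaluating at (1.7500, 1.6786): F = (1.452894, -4.620893), so ‖F‖₂ = 4.8439.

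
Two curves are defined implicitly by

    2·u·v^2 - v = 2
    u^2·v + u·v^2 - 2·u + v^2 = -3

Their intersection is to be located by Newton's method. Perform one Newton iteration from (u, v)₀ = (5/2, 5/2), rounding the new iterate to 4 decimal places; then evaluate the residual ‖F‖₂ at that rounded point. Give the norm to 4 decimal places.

At (5/2, 5/2): F = (26.7500, 35.5000).
Jacobian J = [[2·v^2, 4·u·v - 1], [2·u·v + v^2 - 2, u^2 + 2·u·v + 2·v]].
At the point, J = [[12.5000, 24.0000], [16.7500, 23.7500]] (det J = -105.1250).
Solving J·Δ = −F gives Δ = (-2.0612, -0.0410).
Then the next iterate is (u, v)₁ = (0.4388, 2.4590).
Re-evaluating at (0.4388, 2.4590): F = (0.847567, 11.295834), so ‖F‖₂ = 11.3276.

11.3276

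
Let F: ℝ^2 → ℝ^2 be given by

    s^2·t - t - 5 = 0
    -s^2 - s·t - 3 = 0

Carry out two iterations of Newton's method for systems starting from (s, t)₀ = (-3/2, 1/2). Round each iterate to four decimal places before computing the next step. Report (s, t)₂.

(-1.5720, 3.4931)

At (-3/2, 1/2): F = (-4.3750, -4.5000).
Jacobian J = [[2·s·t, s^2 - 1], [-2·s - t, -s]].
At the point, J = [[-1.5000, 1.2500], [2.5000, 1.5000]] (det J = -5.3750).
Solving J·Δ = −F gives Δ = (-0.1744, 3.2907).
Then the next iterate is (s, t)₁ = (-1.6744, 3.7907).
Round to (-1.6744, 3.7907) and repeat: F = (1.836965, 0.543533), J = [[-12.694296, 1.803615], [-0.4419, 1.6744]].
Δ = (0.1024, -0.2976), so (s, t)₂ = (-1.5720, 3.4931).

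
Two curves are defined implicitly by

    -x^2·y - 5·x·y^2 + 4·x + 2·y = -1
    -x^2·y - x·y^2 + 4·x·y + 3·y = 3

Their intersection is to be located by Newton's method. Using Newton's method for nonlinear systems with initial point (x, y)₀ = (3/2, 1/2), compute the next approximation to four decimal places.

At (3/2, 1/2): F = (5.0000, 0.0000).
Jacobian J = [[-2·x·y - 5·y^2 + 4, -x^2 - 10·x·y + 2], [-2·x·y - y^2 + 4·y, -x^2 - 2·x·y + 4·x + 3]].
At the point, J = [[1.2500, -7.7500], [0.2500, 5.2500]] (det J = 8.5000).
Solving J·Δ = −F gives Δ = (-3.0882, 0.1471).
Then the next iterate is (x, y)₁ = (-1.5882, 0.6471).

(-1.5882, 0.6471)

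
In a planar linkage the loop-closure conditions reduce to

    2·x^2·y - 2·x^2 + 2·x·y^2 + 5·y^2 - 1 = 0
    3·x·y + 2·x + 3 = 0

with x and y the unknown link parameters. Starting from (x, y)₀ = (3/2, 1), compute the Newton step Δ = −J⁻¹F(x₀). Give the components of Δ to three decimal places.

(-1.965, -0.150)

At (3/2, 1): F = (7.000, 10.500).
Jacobian J = [[4·x·y - 4·x + 2·y^2, 2·x^2 + 4·x·y + 10·y], [3·y + 2, 3·x]].
At the point, J = [[2.000, 20.500], [5.000, 4.500]] (det J = -93.500).
Solving J·Δ = −F gives Δ = (-1.965, -0.150).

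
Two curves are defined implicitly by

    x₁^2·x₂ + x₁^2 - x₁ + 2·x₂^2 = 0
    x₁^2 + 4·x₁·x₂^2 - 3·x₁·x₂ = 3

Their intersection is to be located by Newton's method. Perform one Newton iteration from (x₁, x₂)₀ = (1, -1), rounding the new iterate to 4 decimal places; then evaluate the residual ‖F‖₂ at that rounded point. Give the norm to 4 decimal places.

0.9444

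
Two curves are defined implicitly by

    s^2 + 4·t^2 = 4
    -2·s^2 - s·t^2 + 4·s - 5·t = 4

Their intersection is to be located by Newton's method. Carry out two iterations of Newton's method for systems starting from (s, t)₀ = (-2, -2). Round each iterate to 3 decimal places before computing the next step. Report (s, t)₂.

At (-2, -2): F = (16.000, -2.000).
Jacobian J = [[2·s, 8·t], [-4·s - t^2 + 4, -2·s·t - 5]].
At the point, J = [[-4.000, -16.000], [8.000, -13.000]] (det J = 180.000).
Solving J·Δ = −F gives Δ = (1.333, 0.667).
Then the next iterate is (s, t)₁ = (-0.667, -1.333).
Round to (-0.667, -1.333) and repeat: F = (3.55244, 0.29241), J = [[-1.334, -10.664], [4.89111, -6.77822]].
Δ = (0.342, 0.290), so (s, t)₂ = (-0.325, -1.043).

(-0.325, -1.043)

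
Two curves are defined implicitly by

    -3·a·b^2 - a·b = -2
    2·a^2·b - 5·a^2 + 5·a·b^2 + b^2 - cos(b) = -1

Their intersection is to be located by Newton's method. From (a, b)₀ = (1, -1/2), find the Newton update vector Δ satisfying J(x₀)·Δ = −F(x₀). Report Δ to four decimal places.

(-0.0405, -0.8801)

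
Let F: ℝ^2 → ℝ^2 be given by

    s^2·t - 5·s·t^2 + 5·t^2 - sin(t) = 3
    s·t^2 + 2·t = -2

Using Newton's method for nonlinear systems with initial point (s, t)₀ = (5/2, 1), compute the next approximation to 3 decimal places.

(-0.164, 0.452)

At (5/2, 1): F = (-5.09147, 6.500).
Jacobian J = [[2·s·t - 5·t^2, s^2 - 10·s·t + 10·t - cos(t)], [t^2, 2·s·t + 2]].
At the point, J = [[0.000, -9.29030], [1.000, 7.000]] (det J = 9.29030).
Solving J·Δ = −F gives Δ = (-2.664, -0.548).
Then the next iterate is (s, t)₁ = (-0.164, 0.452).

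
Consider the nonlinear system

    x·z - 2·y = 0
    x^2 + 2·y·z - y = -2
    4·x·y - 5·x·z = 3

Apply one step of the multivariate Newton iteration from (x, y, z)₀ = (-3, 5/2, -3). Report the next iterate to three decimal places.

At (-3, 5/2, -3): F = (4.000, -6.500, -78.000).
Jacobian J = [[z, -2, x], [2·x, 2·z - 1, 2·y], [4·y - 5·z, 4·x, -5·x]].
At the point, J = [[-3.000, -2.000, -3.000], [-6.000, -7.000, 5.000], [25.000, -12.000, 15.000]] (det J = -1036.000).
Solving J·Δ = −F gives Δ = (1.746, -1.843, 0.816).
Then the next iterate is (x, y, z)₁ = (-1.254, 0.657, -2.184).

(-1.254, 0.657, -2.184)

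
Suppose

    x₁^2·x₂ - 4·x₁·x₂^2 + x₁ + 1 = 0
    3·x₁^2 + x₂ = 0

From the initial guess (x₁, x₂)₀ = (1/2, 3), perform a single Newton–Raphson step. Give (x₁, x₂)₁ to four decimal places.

(-8.2115, 25.3846)

At (1/2, 3): F = (-15.7500, 3.7500).
Jacobian J = [[2·x₁·x₂ - 4·x₂^2 + 1, x₁^2 - 8·x₁·x₂], [6·x₁, 1]].
At the point, J = [[-32.0000, -11.7500], [3.0000, 1.0000]] (det J = 3.2500).
Solving J·Δ = −F gives Δ = (-8.7115, 22.3846).
Then the next iterate is (x₁, x₂)₁ = (-8.2115, 25.3846).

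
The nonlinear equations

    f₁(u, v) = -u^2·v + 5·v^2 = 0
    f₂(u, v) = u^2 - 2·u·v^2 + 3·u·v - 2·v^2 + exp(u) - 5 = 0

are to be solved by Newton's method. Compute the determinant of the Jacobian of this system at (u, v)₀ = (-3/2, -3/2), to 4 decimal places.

-169.4010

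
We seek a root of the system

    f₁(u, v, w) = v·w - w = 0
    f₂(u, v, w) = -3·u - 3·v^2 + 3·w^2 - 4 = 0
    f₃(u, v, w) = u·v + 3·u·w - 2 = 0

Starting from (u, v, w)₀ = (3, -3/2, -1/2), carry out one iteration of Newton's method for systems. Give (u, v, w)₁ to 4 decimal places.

At (3, -3/2, -1/2): F = (1.2500, -19.0000, -11.0000).
Jacobian J = [[0, w, v - 1], [-3, -6·v, 6·w], [v + 3·w, u, 3·u]].
At the point, J = [[0.0000, -0.5000, -2.5000], [-3.0000, 9.0000, -3.0000], [-3.0000, 3.0000, 9.0000]] (det J = -63.0000).
Solving J·Δ = −F gives Δ = (-1.5000, 1.6667, 0.1667).
Then the next iterate is (u, v, w)₁ = (1.5000, 0.1667, -0.3333).

(1.5000, 0.1667, -0.3333)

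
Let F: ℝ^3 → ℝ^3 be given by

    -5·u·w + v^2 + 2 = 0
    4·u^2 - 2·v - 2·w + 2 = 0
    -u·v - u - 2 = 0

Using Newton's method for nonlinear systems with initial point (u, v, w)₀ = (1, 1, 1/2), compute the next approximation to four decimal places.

At (1, 1, 1/2): F = (0.5000, 3.0000, -4.0000).
Jacobian J = [[-5·w, 2·v, -5·u], [8·u, -2, -2], [-v - 1, -u, 0]].
At the point, J = [[-2.5000, 2.0000, -5.0000], [8.0000, -2.0000, -2.0000], [-2.0000, -1.0000, 0.0000]] (det J = 73.0000).
Solving J·Δ = −F gives Δ = (-0.9589, -2.0822, -0.2534).
Then the next iterate is (u, v, w)₁ = (0.0411, -1.0822, 0.2466).

(0.0411, -1.0822, 0.2466)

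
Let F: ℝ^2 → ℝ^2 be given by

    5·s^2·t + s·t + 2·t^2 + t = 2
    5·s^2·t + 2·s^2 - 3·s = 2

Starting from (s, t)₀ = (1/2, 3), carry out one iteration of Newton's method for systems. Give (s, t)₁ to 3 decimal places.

(0.605, 1.228)

At (1/2, 3): F = (24.250, 0.750).
Jacobian J = [[10·s·t + t, 5·s^2 + s + 4·t + 1], [10·s·t + 4·s - 3, 5·s^2]].
At the point, J = [[18.000, 14.750], [14.000, 1.250]] (det J = -184.000).
Solving J·Δ = −F gives Δ = (0.105, -1.772).
Then the next iterate is (s, t)₁ = (0.605, 1.228).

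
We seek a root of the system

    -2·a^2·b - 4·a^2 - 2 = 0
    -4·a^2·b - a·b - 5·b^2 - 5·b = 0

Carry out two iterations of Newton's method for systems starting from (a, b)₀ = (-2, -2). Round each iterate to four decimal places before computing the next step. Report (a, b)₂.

At (-2, -2): F = (-2.0000, 18.0000).
Jacobian J = [[-4·a·b - 8·a, -2·a^2], [-8·a·b - b, -4·a^2 - a - 10·b - 5]].
At the point, J = [[0.0000, -8.0000], [-30.0000, 1.0000]] (det J = -240.0000).
Solving J·Δ = −F gives Δ = (0.5917, -0.2500).
Then the next iterate is (a, b)₁ = (-1.4083, -2.2500).
Round to (-1.4083, -2.2500) and repeat: F = (-1.008346, 0.618605), J = [[-1.4083, -3.966618], [-23.0994, 10.975064]].
Δ = (-0.0804, -0.2257), so (a, b)₂ = (-1.4887, -2.4757).

(-1.4887, -2.4757)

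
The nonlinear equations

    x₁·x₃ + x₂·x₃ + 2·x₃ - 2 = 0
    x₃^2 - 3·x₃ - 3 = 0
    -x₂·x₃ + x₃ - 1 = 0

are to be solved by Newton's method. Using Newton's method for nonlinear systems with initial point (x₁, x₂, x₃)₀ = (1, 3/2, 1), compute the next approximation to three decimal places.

(20.000, 2.500, -4.000)

At (1, 3/2, 1): F = (2.500, -5.000, -1.500).
Jacobian J = [[x₃, x₃, x₁ + x₂ + 2], [0, 0, 2·x₃ - 3], [0, -x₃, -x₂ + 1]].
At the point, J = [[1.000, 1.000, 4.500], [0.000, 0.000, -1.000], [0.000, -1.000, -0.500]] (det J = -1.000).
Solving J·Δ = −F gives Δ = (19.000, 1.000, -5.000).
Then the next iterate is (x₁, x₂, x₃)₁ = (20.000, 2.500, -4.000).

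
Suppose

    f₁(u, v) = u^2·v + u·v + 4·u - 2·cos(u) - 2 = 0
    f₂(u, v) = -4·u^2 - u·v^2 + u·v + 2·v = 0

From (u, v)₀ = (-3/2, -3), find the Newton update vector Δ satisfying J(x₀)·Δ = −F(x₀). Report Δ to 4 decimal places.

(1.2651, 0.3529)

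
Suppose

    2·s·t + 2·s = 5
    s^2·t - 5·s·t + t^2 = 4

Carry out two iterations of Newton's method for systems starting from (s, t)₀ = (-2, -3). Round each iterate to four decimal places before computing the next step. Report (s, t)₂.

(-0.7532, -4.7765)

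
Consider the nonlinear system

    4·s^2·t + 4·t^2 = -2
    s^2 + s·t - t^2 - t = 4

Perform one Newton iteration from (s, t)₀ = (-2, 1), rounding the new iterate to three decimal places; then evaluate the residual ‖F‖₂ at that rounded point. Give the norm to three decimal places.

4.272

At (-2, 1): F = (22.000, -4.000).
Jacobian J = [[8·s·t, 4·s^2 + 8·t], [2·s + t, s - 2·t - 1]].
At the point, J = [[-16.000, 24.000], [-3.000, -5.000]] (det J = 152.000).
Solving J·Δ = −F gives Δ = (0.092, -0.855).
Then the next iterate is (s, t)₁ = (-1.908, 0.145).
Re-evaluating at (-1.908, 0.145): F = (4.19557, -0.80222), so ‖F‖₂ = 4.272.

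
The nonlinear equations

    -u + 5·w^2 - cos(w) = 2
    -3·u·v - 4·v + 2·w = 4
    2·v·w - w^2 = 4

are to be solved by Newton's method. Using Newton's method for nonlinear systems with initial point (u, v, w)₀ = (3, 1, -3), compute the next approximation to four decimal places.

(1.9220, -0.3057, -1.6043)

At (3, 1, -3): F = (40.989992, -23.0000, -19.0000).
Jacobian J = [[-1, 0, 10·w + sin(w)], [-3·v, -3·u - 4, 2], [0, 2·w, 2·v - 2·w]].
At the point, J = [[-1.0000, 0.0000, -30.141120], [-3.0000, -13.0000, 2.0000], [0.0000, -6.0000, 8.0000]] (det J = -450.540160).
Solving J·Δ = −F gives Δ = (-1.0780, -1.3057, 1.3957).
Then the next iterate is (u, v, w)₁ = (1.9220, -0.3057, -1.6043).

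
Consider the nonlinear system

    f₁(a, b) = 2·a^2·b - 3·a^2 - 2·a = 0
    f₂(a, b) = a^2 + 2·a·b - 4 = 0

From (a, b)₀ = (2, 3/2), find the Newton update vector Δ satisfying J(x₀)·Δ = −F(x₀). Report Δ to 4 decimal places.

At (2, 3/2): F = (-4.0000, 6.0000).
Jacobian J = [[4·a·b - 6·a - 2, 2·a^2], [2·a + 2·b, 2·a]].
At the point, J = [[-2.0000, 8.0000], [7.0000, 4.0000]] (det J = -64.0000).
Solving J·Δ = −F gives Δ = (-1.0000, 0.2500).

(-1.0000, 0.2500)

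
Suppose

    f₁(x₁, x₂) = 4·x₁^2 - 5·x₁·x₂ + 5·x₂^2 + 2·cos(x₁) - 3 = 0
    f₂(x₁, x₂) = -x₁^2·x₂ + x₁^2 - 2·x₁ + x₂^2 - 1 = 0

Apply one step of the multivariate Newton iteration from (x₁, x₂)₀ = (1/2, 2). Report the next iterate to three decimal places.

(-0.436, 0.785)

At (1/2, 2): F = (14.75517, 1.750).
Jacobian J = [[8·x₁ - 5·x₂ - 2·sin(x₁), -5·x₁ + 10·x₂], [-2·x₁·x₂ + 2·x₁ - 2, -x₁^2 + 2·x₂]].
At the point, J = [[-6.95885, 17.500], [-3.000, 3.750]] (det J = 26.40431).
Solving J·Δ = −F gives Δ = (-0.936, -1.215).
Then the next iterate is (x₁, x₂)₁ = (-0.436, 0.785).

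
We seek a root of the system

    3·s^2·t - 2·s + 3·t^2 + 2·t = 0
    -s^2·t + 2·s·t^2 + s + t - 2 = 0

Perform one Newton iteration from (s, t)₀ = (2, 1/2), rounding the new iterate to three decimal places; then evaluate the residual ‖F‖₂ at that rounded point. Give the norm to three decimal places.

At (2, 1/2): F = (3.750, -0.500).
Jacobian J = [[6·s·t - 2, 3·s^2 + 6·t + 2], [-2·s·t + 2·t^2 + 1, -s^2 + 4·s·t + 1]].
At the point, J = [[4.000, 17.000], [-0.500, 1.000]] (det J = 12.500).
Solving J·Δ = −F gives Δ = (-0.980, 0.010).
Then the next iterate is (s, t)₁ = (1.020, 0.510).
Re-evaluating at (1.020, 0.510): F = (1.35211, -0.470), so ‖F‖₂ = 1.431.

1.431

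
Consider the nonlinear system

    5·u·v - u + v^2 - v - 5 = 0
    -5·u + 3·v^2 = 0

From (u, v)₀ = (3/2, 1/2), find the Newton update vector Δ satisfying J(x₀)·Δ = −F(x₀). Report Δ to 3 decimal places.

At (3/2, 1/2): F = (-3.000, -6.750).
Jacobian J = [[5·v - 1, 5·u + 2·v - 1], [-5, 6·v]].
At the point, J = [[1.500, 7.500], [-5.000, 3.000]] (det J = 42.000).
Solving J·Δ = −F gives Δ = (-0.991, 0.598).

(-0.991, 0.598)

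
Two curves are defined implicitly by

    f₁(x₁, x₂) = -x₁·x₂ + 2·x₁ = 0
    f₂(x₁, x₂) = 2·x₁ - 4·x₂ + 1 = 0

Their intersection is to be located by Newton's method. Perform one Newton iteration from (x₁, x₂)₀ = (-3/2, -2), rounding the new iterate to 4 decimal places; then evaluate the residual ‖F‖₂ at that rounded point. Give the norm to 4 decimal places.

1.4958

At (-3/2, -2): F = (-6.0000, 6.0000).
Jacobian J = [[-x₂ + 2, -x₁], [2, -4]].
At the point, J = [[4.0000, 1.5000], [2.0000, -4.0000]] (det J = -19.0000).
Solving J·Δ = −F gives Δ = (0.7895, 1.8947).
Then the next iterate is (x₁, x₂)₁ = (-0.7105, -0.1053).
Re-evaluating at (-0.7105, -0.1053): F = (-1.495816, 0.0002), so ‖F‖₂ = 1.4958.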